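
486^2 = 236196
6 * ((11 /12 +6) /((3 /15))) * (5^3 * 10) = 259375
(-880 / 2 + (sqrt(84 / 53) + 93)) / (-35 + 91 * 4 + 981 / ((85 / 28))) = -29495 / 55433 + 170 * sqrt(1113) / 2937949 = -0.53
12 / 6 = 2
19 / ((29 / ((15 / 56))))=285 / 1624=0.18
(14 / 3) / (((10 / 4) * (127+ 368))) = 28 / 7425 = 0.00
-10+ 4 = -6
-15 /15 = -1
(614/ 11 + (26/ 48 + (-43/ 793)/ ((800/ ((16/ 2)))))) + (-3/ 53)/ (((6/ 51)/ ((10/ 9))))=5161765287/ 92463800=55.82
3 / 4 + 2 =11 / 4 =2.75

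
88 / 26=44 / 13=3.38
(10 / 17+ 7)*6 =774 / 17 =45.53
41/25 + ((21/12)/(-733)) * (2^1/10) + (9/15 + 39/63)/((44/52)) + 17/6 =33376659/5644100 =5.91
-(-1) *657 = 657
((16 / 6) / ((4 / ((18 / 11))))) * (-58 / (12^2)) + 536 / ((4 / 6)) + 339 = 75409 / 66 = 1142.56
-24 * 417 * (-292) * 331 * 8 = 7738345728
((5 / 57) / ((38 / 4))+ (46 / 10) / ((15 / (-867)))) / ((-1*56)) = 7198451 / 1516200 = 4.75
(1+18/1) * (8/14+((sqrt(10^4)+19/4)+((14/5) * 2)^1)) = 2107.51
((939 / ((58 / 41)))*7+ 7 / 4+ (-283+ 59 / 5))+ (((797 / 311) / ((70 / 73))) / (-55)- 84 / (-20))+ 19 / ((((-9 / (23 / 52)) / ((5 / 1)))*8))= 284743282905097 / 65001736800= 4380.55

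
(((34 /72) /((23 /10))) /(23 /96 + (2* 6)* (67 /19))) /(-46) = -12920 /123184527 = -0.00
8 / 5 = 1.60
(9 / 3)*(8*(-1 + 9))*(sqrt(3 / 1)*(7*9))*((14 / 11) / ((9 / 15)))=282240*sqrt(3) / 11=44441.27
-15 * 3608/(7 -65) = 933.10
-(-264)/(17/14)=3696/17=217.41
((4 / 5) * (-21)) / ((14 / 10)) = -12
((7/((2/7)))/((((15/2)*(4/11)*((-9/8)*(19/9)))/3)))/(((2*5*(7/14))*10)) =-539/2375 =-0.23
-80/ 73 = -1.10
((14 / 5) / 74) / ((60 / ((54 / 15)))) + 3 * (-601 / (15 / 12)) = -13342179 / 9250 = -1442.40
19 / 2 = 9.50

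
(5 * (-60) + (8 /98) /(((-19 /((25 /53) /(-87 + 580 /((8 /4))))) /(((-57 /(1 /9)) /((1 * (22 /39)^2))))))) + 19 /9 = -171012047516 /574110999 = -297.87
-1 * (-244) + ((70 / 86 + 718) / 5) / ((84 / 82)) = 1156863 / 3010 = 384.34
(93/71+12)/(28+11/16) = 560/1207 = 0.46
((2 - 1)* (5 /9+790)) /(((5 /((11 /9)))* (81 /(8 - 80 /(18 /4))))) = -1377464 /59049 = -23.33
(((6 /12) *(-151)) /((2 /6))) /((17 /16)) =-3624 /17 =-213.18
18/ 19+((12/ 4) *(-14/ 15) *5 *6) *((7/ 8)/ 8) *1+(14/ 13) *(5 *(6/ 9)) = -55135/ 11856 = -4.65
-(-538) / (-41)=-538 / 41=-13.12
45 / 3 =15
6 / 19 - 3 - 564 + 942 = 7131 / 19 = 375.32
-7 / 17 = -0.41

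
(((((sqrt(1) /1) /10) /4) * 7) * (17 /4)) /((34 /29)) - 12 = -3637 /320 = -11.37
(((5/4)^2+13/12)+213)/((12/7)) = 72457/576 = 125.79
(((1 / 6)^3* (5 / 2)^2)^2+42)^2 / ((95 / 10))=983039265850849 / 5293934641152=185.69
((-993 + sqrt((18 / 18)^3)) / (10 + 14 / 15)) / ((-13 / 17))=63240 / 533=118.65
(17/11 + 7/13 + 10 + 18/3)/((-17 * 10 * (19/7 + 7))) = -9051/826540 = -0.01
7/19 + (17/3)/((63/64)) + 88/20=188977/17955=10.53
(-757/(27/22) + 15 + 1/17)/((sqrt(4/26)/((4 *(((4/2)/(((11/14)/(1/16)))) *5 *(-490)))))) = 2368466450 *sqrt(26)/5049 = 2391930.41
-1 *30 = -30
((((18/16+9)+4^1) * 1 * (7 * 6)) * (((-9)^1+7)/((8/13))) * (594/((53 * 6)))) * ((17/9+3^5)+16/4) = -47507460/53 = -896367.17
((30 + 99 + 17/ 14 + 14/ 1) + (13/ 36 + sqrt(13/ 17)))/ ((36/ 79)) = 79 * sqrt(221)/ 612 + 2878207/ 9072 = 319.18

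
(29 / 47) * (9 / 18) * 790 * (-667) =-7640485 / 47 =-162563.51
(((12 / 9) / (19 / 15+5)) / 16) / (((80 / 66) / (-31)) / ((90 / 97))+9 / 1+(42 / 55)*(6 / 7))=0.00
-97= -97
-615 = -615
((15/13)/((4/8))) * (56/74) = 840/481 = 1.75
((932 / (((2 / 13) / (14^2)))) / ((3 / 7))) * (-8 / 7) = -9498944 / 3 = -3166314.67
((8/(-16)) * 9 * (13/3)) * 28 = -546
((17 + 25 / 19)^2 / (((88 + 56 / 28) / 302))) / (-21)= -2031856 / 37905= -53.60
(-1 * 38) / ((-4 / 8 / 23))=1748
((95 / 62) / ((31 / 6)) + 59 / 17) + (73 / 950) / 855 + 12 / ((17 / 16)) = 199860178601 / 13269728250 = 15.06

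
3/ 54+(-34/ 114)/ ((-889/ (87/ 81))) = 153005/ 2736342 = 0.06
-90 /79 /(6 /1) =-15 /79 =-0.19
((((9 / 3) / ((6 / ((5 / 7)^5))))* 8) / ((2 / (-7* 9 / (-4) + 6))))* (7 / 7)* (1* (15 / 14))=4078125 / 470596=8.67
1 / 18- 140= -2519 / 18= -139.94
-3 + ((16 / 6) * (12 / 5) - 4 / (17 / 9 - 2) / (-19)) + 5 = 618 / 95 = 6.51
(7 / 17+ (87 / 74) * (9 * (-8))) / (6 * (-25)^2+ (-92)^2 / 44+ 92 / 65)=-0.02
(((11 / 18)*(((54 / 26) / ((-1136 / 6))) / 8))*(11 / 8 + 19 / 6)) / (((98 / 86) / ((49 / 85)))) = -154671 / 80337920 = -0.00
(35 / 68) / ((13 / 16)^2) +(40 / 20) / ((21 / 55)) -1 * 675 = -40361705 / 60333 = -668.98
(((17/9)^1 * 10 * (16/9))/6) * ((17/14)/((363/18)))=23120/68607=0.34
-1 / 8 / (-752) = 1 / 6016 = 0.00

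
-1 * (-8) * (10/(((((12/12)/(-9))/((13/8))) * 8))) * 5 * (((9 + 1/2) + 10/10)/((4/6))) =-184275/16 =-11517.19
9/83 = 0.11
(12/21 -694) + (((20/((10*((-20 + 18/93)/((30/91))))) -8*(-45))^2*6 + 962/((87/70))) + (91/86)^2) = 390478624122529942967/502198823204988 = 777537.91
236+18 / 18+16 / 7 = 1675 / 7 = 239.29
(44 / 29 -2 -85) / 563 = -2479 / 16327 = -0.15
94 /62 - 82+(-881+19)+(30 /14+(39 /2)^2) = -486159 /868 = -560.09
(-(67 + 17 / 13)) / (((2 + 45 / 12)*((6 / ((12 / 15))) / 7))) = -16576 / 1495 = -11.09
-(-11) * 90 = 990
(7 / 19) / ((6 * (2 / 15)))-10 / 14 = -135 / 532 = -0.25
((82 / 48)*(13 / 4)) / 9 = 533 / 864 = 0.62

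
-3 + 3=0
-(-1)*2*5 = 10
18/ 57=6/ 19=0.32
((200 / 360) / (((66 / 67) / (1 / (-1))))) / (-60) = 67 / 7128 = 0.01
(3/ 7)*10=30/ 7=4.29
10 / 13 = 0.77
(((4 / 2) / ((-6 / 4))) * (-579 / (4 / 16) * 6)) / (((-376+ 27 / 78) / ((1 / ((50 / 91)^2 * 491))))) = -0.33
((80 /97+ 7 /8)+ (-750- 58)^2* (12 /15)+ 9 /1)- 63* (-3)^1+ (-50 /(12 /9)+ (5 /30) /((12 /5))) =2280509393 /4365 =522453.47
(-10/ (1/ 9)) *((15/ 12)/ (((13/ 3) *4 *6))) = -225/ 208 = -1.08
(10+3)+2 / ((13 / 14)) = 197 / 13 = 15.15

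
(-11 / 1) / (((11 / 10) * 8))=-5 / 4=-1.25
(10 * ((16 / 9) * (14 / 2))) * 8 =8960 / 9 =995.56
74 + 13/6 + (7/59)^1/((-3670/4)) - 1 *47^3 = -67392905549/649590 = -103746.83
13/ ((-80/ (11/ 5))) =-143/ 400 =-0.36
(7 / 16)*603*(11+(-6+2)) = 29547 / 16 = 1846.69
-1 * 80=-80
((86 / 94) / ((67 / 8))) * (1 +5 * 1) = 2064 / 3149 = 0.66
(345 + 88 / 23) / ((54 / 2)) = 8023 / 621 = 12.92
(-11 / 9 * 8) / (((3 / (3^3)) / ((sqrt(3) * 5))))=-440 * sqrt(3)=-762.10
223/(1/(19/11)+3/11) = 46607/178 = 261.84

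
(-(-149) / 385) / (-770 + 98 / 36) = -2682 / 5317235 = -0.00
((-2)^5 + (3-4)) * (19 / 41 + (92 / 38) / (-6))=-1540 / 779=-1.98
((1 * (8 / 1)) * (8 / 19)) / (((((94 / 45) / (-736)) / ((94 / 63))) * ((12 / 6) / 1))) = -117760 / 133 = -885.41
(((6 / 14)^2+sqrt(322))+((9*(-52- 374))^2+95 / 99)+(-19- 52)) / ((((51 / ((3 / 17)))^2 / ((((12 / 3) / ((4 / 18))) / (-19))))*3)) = -55.58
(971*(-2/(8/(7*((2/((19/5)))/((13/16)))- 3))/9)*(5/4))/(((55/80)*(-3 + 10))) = -1840045/171171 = -10.75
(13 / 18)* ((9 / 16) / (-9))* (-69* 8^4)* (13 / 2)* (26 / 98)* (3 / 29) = 3233984 / 1421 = 2275.85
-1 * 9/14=-9/14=-0.64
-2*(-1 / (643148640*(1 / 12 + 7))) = 1 / 2277818100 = 0.00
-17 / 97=-0.18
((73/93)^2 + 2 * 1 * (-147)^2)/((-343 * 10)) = -373797811/29666070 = -12.60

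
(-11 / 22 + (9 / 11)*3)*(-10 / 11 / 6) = -0.30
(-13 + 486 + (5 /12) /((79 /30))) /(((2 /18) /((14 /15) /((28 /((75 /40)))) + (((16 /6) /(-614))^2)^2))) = 53790057278914343 /202103149270752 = 266.15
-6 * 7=-42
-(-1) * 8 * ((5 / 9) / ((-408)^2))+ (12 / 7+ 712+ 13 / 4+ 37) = 988374833 / 1310904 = 753.96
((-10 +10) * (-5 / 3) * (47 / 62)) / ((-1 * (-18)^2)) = 0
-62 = -62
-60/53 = -1.13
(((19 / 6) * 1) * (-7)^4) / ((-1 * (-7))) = 6517 / 6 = 1086.17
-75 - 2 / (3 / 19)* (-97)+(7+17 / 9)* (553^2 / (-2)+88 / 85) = -207772201 / 153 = -1357988.24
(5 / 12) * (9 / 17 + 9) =135 / 34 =3.97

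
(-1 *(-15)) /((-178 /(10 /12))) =-25 /356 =-0.07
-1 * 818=-818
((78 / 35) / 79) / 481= 6 / 102305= 0.00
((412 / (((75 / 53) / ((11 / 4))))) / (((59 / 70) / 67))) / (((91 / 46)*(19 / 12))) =1480568144 / 72865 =20319.33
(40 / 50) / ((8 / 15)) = 3 / 2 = 1.50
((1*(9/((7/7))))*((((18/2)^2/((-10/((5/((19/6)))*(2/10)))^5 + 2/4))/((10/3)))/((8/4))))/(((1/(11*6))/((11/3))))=-64304361/77378092535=-0.00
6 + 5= 11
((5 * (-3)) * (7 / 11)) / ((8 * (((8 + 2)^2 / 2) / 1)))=-21 / 880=-0.02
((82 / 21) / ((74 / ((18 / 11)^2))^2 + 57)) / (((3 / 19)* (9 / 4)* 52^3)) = 63099 / 662510003246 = 0.00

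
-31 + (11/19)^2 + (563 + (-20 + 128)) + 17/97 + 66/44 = 44962559/70034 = 642.01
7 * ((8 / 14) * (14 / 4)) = 14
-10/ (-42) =5/ 21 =0.24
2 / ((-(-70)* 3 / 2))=2 / 105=0.02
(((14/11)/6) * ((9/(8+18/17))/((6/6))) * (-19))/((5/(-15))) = 2907/242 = 12.01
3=3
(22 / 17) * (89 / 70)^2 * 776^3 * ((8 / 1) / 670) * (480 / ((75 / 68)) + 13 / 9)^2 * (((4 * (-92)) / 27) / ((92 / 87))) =-74427027173006299230208 / 2594784375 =-28683318695028.87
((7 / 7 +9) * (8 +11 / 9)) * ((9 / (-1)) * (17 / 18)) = -7055 / 9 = -783.89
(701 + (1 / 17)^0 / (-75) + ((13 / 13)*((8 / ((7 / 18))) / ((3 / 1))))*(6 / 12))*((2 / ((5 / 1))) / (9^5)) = 739636 / 155003625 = 0.00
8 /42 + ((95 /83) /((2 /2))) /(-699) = 76691 /406119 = 0.19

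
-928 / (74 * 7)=-464 / 259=-1.79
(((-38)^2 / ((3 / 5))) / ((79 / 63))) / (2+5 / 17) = 859180 / 1027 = 836.59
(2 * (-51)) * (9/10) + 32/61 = -27839/305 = -91.28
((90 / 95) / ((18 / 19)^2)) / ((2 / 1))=19 / 36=0.53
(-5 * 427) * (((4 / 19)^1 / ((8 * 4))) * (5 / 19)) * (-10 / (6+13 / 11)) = 587125 / 114076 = 5.15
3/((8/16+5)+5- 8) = 6/5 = 1.20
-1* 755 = -755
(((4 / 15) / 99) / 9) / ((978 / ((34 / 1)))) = 68 / 6535485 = 0.00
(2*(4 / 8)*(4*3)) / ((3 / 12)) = 48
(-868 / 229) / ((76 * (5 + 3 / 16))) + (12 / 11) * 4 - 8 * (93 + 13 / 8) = -752.65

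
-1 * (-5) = 5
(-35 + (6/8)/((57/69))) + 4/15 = -38561/1140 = -33.83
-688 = -688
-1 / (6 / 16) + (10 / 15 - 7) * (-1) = 11 / 3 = 3.67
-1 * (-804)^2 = -646416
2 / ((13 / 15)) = 30 / 13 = 2.31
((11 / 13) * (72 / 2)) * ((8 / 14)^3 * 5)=126720 / 4459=28.42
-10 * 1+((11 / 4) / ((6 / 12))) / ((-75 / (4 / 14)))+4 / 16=-9.77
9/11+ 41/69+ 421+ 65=369946/759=487.41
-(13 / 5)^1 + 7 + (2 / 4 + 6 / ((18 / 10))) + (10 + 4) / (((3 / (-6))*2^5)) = 7.36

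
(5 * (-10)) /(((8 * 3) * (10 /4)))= -5 /6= -0.83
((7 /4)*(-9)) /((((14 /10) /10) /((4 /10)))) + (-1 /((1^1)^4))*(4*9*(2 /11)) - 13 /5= -2978 /55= -54.15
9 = 9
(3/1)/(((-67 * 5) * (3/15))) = -3/67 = -0.04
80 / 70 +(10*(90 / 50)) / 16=127 / 56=2.27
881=881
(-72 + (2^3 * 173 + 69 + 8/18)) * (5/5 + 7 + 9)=211361/9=23484.56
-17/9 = -1.89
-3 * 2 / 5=-6 / 5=-1.20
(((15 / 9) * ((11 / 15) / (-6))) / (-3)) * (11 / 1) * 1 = 121 / 162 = 0.75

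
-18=-18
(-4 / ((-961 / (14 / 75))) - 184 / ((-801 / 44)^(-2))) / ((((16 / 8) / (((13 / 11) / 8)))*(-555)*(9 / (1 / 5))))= 13826774054249 / 76668714540000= 0.18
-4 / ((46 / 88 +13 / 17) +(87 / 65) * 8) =-194480 / 583203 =-0.33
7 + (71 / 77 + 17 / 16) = 11069 / 1232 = 8.98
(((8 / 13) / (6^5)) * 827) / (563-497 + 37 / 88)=18194 / 18464355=0.00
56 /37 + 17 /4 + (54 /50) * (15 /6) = 6263 /740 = 8.46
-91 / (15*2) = -91 / 30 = -3.03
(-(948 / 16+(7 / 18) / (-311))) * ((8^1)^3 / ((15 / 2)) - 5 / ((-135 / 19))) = -6176442539 / 1511460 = -4086.41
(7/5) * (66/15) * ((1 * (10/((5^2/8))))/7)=352/125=2.82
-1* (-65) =65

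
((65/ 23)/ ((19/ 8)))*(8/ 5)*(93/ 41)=77376/ 17917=4.32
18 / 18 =1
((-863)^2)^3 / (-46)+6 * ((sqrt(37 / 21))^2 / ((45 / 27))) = -14458818917357791103 / 1610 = -8980632867924093.85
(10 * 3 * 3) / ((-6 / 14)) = -210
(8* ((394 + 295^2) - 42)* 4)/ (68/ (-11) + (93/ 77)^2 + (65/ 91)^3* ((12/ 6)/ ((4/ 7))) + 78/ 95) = -3149794056640/ 2958771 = -1064561.62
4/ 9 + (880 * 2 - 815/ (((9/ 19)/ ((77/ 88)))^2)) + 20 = -5186711/ 5184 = -1000.52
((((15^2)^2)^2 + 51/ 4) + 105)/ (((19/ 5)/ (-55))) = -2819179817025/ 76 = -37094471276.64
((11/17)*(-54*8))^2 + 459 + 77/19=431591198/5491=78599.74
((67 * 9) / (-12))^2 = 2525.06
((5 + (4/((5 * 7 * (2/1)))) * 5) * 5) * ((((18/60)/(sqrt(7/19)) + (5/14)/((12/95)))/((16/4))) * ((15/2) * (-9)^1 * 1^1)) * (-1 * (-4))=-3954375/784 - 14985 * sqrt(133)/196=-5925.56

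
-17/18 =-0.94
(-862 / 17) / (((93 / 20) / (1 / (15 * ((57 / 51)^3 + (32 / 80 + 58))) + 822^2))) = -51332417978783800 / 6966950013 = -7367989.99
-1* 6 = -6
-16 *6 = -96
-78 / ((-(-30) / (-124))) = 1612 / 5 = 322.40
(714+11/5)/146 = 3581/730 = 4.91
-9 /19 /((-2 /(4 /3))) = 6 /19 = 0.32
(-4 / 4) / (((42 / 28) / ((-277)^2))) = -153458 / 3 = -51152.67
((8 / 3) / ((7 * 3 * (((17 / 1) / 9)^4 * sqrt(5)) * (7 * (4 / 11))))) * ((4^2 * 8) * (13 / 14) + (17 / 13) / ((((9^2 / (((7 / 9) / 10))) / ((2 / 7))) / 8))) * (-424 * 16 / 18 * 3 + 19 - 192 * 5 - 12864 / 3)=-16548284818736 * sqrt(5) / 27931510425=-1324.78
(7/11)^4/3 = 2401/43923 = 0.05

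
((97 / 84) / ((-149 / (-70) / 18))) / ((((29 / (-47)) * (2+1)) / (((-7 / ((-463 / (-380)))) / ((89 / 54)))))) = 3274273800 / 178055447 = 18.39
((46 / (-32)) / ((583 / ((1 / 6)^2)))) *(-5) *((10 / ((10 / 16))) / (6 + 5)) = 115 / 230868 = 0.00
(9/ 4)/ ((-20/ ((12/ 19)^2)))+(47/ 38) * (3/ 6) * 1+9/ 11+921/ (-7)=-72372103/ 555940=-130.18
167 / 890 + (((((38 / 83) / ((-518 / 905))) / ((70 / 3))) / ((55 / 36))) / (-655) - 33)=-32.81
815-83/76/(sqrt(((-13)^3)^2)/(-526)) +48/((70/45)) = 494473409/584402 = 846.12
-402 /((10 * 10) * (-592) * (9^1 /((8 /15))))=67 /166500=0.00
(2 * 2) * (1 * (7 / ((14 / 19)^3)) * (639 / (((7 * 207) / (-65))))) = -31654285 / 15778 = -2006.23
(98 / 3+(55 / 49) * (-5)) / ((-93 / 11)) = -43747 / 13671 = -3.20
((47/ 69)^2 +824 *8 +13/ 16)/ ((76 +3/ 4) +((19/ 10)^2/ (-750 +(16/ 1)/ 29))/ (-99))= 85.91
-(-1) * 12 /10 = 6 /5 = 1.20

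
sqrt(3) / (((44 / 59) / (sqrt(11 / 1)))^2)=3481 *sqrt(3) / 176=34.26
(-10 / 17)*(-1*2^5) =320 / 17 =18.82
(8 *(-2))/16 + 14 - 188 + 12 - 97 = -260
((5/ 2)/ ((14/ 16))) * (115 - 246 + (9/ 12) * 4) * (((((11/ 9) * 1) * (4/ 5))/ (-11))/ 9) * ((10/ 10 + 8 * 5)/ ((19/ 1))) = 83968/ 10773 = 7.79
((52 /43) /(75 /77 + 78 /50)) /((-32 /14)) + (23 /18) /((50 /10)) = 0.05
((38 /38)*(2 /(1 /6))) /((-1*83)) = -12 /83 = -0.14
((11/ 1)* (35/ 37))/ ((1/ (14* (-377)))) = -2032030/ 37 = -54919.73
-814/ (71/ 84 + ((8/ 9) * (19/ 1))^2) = -1846152/ 648829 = -2.85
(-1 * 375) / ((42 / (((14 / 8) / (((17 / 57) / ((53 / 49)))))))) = -377625 / 6664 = -56.67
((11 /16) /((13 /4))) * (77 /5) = 847 /260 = 3.26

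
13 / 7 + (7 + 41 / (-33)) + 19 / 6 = 4981 / 462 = 10.78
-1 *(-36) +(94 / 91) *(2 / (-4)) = 35.48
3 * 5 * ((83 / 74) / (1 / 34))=21165 / 37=572.03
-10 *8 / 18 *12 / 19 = -160 / 57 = -2.81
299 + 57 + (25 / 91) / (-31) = 1004251 / 2821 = 355.99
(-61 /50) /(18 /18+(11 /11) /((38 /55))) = -1159 /2325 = -0.50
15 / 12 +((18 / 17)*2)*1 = 229 / 68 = 3.37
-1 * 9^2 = -81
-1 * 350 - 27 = -377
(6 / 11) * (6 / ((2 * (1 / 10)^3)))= 18000 / 11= 1636.36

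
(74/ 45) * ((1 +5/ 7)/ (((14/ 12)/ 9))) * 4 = 21312/ 245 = 86.99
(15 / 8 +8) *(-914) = -36103 / 4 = -9025.75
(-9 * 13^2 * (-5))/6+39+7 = 2627/2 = 1313.50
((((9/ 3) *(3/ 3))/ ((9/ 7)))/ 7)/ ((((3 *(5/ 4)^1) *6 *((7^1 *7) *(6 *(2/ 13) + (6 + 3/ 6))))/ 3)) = 52/ 425565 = 0.00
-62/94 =-31/47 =-0.66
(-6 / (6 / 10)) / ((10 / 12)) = -12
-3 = -3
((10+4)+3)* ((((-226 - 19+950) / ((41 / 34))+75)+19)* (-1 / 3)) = -473008 / 123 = -3845.59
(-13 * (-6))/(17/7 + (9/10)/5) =27300/913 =29.90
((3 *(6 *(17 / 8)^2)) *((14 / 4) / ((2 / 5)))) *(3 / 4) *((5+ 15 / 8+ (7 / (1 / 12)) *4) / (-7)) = -107018145 / 4096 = -26127.48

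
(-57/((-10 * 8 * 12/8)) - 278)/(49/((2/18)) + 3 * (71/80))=-22202/35493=-0.63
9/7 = 1.29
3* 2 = 6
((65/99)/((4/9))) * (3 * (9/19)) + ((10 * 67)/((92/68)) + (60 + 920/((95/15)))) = 13509205/19228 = 702.58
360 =360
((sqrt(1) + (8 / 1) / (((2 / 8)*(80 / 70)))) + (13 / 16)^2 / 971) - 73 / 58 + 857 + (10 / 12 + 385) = 27477605743 / 21626112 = 1270.58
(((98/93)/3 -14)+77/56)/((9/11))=-301345/20088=-15.00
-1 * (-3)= 3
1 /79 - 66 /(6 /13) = -11296 /79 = -142.99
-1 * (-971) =971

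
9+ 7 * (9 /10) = 153 /10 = 15.30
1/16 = 0.06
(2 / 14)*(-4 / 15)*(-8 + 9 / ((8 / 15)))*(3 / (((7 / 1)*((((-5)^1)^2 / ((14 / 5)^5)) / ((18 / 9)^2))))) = -3.99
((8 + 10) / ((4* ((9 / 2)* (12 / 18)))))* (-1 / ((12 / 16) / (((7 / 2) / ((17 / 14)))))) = -98 / 17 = -5.76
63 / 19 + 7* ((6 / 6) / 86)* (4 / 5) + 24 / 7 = 6.81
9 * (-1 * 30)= -270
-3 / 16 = -0.19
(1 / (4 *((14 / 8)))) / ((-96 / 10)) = -5 / 336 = -0.01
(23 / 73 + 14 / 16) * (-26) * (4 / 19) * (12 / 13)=-8340 / 1387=-6.01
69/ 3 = 23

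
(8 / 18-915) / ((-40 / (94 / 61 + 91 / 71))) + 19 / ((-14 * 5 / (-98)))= 91.14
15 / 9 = 5 / 3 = 1.67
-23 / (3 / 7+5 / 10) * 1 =-322 / 13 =-24.77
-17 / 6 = -2.83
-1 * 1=-1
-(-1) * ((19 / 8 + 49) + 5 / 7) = 2917 / 56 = 52.09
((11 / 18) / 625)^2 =121 / 126562500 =0.00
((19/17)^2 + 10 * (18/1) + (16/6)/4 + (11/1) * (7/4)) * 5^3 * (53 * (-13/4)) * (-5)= 300422516875/13872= 21656755.83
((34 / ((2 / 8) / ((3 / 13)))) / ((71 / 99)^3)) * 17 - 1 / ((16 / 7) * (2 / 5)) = 1445.33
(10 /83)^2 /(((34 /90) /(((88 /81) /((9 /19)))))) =836000 /9486153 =0.09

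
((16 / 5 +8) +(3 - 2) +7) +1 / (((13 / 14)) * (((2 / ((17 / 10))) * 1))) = 523 / 26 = 20.12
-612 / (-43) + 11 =1085 / 43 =25.23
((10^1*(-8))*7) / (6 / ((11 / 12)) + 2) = -3080 / 47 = -65.53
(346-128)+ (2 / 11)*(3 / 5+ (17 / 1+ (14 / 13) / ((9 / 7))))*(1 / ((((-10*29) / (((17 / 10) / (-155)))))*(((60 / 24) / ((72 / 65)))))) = 5692666123146 / 26113140625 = 218.00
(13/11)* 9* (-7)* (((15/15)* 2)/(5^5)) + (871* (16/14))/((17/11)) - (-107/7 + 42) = 2525301953/4090625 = 617.34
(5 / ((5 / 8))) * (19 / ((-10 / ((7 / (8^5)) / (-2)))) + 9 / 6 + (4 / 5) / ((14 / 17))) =11338659 / 573440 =19.77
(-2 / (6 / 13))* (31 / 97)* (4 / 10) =-806 / 1455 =-0.55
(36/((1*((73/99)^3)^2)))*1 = 33893285378436/151334226289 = 223.96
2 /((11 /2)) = 4 /11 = 0.36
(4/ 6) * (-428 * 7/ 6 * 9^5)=-19656756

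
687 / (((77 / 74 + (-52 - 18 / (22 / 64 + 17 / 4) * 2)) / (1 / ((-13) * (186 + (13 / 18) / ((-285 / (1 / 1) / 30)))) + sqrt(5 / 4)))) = 141990534 / 29371804085 - 415177 * sqrt(5) / 71065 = -13.06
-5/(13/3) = -15/13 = -1.15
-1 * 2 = -2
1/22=0.05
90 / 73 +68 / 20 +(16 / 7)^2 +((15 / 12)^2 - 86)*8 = -23810037 / 35770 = -665.64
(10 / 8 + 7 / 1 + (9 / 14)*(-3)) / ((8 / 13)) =2301 / 224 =10.27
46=46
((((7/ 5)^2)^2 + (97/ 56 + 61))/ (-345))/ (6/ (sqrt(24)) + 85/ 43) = -1703289211/ 10750372500 + 4308319769 * sqrt(6)/ 107503725000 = -0.06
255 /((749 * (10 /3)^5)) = 12393 /14980000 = 0.00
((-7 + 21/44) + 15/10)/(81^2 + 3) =-221/288816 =-0.00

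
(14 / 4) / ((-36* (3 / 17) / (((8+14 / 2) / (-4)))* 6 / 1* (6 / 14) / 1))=4165 / 5184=0.80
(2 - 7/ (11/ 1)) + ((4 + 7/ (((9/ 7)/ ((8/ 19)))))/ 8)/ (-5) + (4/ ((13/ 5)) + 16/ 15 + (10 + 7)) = 1017805/ 48906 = 20.81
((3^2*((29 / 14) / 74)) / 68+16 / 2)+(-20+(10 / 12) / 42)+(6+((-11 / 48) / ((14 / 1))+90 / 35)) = -4338547 / 1268064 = -3.42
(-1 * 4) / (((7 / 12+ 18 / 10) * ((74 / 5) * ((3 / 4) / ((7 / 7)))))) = -800 / 5291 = -0.15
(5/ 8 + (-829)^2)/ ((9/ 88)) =60477263/ 9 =6719695.89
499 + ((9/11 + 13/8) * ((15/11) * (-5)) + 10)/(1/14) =196401/484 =405.79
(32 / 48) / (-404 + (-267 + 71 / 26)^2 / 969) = -436696 / 217427135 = -0.00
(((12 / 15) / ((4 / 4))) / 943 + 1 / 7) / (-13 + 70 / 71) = -0.01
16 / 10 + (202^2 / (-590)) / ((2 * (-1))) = 10673 / 295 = 36.18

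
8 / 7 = 1.14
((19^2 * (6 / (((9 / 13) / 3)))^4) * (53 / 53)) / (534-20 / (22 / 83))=34897148 / 97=359764.41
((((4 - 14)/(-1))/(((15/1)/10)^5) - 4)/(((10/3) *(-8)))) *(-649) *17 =-1798379/1620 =-1110.11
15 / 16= 0.94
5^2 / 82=0.30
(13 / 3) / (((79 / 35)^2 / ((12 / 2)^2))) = 191100 / 6241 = 30.62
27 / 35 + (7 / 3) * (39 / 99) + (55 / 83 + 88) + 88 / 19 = 519026191 / 5464305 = 94.98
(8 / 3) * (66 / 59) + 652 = 38644 / 59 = 654.98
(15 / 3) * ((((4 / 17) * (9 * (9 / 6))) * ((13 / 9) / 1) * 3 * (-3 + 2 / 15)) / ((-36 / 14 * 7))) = 559 / 51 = 10.96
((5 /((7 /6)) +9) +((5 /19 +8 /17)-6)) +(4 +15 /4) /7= 82541 /9044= 9.13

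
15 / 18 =5 / 6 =0.83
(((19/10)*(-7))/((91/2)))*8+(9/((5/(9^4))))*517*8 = 634989296/13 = 48845330.46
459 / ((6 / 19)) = 1453.50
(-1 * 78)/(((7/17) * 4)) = -663/14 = -47.36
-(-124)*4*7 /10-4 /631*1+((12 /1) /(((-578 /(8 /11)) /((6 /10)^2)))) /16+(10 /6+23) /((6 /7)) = 375.97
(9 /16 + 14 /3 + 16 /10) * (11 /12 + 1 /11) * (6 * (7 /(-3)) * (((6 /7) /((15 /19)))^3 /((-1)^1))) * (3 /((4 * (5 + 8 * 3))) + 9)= 6776822321 /6090000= 1112.78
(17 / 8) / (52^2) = 17 / 21632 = 0.00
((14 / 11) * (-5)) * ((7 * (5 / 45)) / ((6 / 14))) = -3430 / 297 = -11.55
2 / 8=1 / 4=0.25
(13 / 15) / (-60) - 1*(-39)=35087 / 900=38.99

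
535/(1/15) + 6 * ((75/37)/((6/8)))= 297525/37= 8041.22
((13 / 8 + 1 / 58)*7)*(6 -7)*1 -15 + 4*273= 247197 / 232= 1065.50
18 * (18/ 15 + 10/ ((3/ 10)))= 3108/ 5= 621.60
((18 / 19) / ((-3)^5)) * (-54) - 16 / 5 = -284 / 95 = -2.99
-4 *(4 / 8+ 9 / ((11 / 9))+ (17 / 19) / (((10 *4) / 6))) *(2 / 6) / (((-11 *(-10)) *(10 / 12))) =-33431 / 287375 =-0.12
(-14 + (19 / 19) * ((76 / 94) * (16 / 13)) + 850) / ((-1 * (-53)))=511404 / 32383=15.79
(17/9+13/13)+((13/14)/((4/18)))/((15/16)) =2314/315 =7.35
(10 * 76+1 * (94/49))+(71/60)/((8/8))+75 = 2464019/2940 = 838.10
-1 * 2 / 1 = -2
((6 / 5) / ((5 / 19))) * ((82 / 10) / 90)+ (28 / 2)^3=5145779 / 1875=2744.42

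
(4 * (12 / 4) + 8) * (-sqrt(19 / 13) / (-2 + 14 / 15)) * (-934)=-35025 * sqrt(247) / 26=-21171.58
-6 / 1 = -6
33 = 33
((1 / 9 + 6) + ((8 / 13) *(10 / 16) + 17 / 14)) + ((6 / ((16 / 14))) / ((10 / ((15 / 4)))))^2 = 9716659 / 838656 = 11.59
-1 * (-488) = 488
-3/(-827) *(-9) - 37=-30626/827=-37.03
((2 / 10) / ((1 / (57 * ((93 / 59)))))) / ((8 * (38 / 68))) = 4743 / 1180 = 4.02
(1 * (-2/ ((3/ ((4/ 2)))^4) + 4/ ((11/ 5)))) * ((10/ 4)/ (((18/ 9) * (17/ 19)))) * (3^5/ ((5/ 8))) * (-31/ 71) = -4481112/ 13277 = -337.51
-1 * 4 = -4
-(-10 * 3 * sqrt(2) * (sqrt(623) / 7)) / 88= 15 * sqrt(1246) / 308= 1.72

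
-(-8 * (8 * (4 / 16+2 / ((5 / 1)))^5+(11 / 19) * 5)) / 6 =29054567 / 5700000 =5.10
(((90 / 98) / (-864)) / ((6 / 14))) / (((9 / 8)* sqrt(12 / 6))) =-5* sqrt(2) / 4536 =-0.00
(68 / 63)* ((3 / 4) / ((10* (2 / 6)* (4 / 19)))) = 323 / 280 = 1.15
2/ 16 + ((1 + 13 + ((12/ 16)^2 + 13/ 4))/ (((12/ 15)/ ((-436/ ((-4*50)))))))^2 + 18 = 38898329/ 16384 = 2374.17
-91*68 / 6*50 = -51566.67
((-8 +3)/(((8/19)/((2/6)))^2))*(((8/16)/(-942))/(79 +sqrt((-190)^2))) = 1805/291914496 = 0.00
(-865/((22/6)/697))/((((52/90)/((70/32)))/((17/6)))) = -1763852.86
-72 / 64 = -9 / 8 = -1.12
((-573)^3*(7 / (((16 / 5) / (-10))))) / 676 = 32923190475 / 5408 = 6087868.06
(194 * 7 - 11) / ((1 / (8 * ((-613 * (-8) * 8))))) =422764032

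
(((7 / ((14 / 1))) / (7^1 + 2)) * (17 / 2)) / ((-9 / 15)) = -85 / 108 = -0.79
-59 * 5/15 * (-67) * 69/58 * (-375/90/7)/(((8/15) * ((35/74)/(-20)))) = 73979.66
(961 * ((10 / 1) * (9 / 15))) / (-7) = -5766 / 7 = -823.71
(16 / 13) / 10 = 8 / 65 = 0.12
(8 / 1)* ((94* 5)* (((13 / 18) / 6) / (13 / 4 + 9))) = 48880 / 1323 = 36.95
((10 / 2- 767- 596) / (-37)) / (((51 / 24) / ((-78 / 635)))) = -847392 / 399415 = -2.12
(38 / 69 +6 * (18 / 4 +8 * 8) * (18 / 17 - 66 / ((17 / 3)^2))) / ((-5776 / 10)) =20391025 / 28794804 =0.71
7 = 7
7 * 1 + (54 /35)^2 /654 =7.00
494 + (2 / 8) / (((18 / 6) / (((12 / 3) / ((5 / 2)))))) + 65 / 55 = 81727 / 165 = 495.32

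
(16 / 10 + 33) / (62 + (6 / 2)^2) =173 / 355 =0.49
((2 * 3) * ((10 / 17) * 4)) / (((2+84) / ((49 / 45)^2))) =19208 / 98685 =0.19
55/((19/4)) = 220/19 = 11.58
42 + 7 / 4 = 175 / 4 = 43.75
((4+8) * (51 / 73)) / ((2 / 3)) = 918 / 73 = 12.58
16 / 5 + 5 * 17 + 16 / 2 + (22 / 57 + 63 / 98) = 387943 / 3990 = 97.23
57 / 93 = 19 / 31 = 0.61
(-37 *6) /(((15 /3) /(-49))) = 10878 /5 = 2175.60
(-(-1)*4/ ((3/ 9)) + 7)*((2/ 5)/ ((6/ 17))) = 323/ 15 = 21.53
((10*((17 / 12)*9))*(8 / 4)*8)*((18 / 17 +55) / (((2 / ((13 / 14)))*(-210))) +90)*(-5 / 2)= -44920055 / 98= -458367.91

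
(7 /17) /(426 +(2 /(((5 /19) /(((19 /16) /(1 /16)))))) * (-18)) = -35 /184722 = -0.00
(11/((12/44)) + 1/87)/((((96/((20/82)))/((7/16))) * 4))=6825/608768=0.01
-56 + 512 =456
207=207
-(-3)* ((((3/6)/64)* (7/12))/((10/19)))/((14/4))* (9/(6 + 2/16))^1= 171/15680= 0.01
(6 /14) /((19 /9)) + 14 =1889 /133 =14.20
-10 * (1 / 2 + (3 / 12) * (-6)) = 10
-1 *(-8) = 8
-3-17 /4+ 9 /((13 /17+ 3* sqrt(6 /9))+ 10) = -269633 /42340-867* sqrt(6) /10585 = -6.57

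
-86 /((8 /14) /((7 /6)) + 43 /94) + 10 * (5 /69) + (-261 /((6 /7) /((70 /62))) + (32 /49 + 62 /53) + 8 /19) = -397506866672371 /920982851502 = -431.61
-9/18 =-1/2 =-0.50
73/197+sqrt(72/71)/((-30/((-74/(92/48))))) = 73/197+888*sqrt(142)/8165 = 1.67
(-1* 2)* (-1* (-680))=-1360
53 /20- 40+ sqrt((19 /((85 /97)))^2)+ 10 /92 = -15.56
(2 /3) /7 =0.10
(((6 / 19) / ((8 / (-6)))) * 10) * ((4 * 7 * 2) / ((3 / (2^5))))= -26880 / 19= -1414.74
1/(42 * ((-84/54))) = -0.02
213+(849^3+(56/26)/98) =55688383844/91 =611960262.02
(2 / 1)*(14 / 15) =28 / 15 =1.87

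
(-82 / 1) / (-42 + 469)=-82 / 427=-0.19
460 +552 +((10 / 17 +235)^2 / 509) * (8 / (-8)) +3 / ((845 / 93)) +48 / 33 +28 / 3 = 3749463506222 / 4101911385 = 914.08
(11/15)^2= 121/225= 0.54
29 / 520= 0.06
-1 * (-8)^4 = -4096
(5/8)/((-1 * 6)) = -5/48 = -0.10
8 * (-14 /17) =-112 /17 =-6.59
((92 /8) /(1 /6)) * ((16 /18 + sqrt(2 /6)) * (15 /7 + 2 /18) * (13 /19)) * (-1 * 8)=-2717312 /3591 - 339664 * sqrt(3) /1197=-1248.19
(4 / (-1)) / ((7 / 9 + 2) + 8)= -36 / 97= -0.37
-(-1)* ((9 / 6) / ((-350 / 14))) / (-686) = 0.00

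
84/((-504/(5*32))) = -80/3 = -26.67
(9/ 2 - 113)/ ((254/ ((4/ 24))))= -217/ 3048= -0.07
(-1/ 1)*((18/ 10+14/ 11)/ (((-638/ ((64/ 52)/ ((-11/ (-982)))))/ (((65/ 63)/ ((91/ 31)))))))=3165968/ 17022159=0.19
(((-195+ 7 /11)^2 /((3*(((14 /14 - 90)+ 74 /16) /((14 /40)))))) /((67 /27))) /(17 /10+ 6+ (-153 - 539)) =127989232 /4160715075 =0.03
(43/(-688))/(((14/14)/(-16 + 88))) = -9/2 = -4.50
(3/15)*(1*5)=1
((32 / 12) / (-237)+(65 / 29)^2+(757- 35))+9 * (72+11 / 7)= 5814527968 / 4185657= 1389.16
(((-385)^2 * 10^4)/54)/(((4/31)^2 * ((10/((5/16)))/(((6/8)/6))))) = 6440078.17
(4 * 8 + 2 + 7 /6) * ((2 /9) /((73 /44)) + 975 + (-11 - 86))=60866537 /1971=30881.04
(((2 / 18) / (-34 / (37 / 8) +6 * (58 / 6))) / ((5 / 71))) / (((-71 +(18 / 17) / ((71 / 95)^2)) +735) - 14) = 225126019 / 4711137615000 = 0.00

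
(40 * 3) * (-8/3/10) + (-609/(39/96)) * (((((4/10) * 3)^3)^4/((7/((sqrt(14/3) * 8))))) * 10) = -32320864124928 * sqrt(42)/634765625 - 32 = -330017.01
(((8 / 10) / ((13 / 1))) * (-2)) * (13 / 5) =-8 / 25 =-0.32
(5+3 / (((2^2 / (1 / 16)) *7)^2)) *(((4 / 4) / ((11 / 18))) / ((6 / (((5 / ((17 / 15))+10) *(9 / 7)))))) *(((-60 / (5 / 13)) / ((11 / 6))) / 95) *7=-166848903 / 1053184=-158.42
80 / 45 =16 / 9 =1.78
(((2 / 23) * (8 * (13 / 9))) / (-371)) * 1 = -208 / 76797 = -0.00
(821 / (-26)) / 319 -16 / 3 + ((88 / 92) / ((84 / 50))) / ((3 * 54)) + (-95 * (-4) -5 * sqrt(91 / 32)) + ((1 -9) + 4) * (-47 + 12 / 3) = 88677394501 / 162243081 -5 * sqrt(182) / 8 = 538.14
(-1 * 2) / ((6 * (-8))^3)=1 / 55296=0.00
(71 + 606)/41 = 677/41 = 16.51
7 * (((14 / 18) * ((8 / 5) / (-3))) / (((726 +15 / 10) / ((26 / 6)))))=-10192 / 589275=-0.02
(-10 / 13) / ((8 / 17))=-1.63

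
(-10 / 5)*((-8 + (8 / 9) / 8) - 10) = 322 / 9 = 35.78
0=0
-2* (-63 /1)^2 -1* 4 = -7942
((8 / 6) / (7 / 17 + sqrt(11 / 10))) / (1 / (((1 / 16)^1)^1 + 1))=-10115 / 16134 + 4913*sqrt(110) / 32268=0.97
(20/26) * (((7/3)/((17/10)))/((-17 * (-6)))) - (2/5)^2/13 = -1654/845325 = -0.00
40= 40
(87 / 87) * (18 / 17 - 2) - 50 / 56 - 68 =-33241 / 476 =-69.83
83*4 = 332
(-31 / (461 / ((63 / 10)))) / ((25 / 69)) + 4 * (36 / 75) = 86523 / 115250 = 0.75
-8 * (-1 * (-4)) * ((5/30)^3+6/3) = -1732/27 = -64.15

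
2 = 2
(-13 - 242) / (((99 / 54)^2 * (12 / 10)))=-7650 / 121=-63.22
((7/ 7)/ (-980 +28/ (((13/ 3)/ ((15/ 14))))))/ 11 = -13/ 139150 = -0.00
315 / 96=105 / 32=3.28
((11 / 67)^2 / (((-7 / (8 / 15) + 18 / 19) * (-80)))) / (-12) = -2299 / 997096680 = -0.00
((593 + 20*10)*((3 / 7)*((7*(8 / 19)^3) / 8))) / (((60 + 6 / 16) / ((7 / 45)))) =406016 / 7099065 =0.06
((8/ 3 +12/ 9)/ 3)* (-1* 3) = -4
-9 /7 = -1.29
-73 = -73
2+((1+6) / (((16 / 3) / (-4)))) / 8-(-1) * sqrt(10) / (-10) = 1.03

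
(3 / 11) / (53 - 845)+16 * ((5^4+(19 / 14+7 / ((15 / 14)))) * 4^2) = 16467708893 / 101640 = 162019.96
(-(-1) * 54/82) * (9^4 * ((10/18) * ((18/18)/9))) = 10935/41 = 266.71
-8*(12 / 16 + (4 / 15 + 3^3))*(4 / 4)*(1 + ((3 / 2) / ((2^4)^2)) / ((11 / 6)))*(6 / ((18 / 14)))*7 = -46538485 / 6336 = -7345.09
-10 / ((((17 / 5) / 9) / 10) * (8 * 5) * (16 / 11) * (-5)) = 0.91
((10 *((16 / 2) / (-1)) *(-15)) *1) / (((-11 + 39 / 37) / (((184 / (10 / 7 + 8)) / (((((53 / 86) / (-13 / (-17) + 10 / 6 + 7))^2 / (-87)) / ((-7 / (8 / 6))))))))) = -2249173023215300 / 8929811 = -251872410.65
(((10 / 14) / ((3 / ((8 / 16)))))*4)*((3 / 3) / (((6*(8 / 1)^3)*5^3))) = 1 / 806400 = 0.00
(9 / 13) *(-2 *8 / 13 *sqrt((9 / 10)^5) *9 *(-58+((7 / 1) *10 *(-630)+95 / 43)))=74744184834 *sqrt(10) / 908375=260202.96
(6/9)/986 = 0.00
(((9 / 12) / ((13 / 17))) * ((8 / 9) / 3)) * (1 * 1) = 34 / 117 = 0.29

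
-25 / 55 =-5 / 11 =-0.45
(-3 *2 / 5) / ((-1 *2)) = 0.60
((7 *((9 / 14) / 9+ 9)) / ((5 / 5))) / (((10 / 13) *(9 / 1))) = 1651 / 180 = 9.17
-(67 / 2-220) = 373 / 2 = 186.50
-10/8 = -1.25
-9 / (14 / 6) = -27 / 7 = -3.86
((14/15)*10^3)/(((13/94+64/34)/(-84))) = -125283200/3229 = -38799.38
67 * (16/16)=67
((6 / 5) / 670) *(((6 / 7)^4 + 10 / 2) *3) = 119709 / 4021675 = 0.03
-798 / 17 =-46.94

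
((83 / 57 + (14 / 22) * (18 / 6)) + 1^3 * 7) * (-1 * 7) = -45493 / 627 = -72.56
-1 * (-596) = 596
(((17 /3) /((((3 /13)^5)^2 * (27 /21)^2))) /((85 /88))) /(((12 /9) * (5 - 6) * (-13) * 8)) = 5715825162047 /95659380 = 59751.85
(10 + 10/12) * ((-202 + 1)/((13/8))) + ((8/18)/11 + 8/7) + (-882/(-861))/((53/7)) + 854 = -729876452/1505889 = -484.68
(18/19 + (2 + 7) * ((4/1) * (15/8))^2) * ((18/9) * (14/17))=269829/323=835.38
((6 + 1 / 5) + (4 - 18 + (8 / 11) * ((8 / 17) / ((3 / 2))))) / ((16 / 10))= -21239 / 4488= -4.73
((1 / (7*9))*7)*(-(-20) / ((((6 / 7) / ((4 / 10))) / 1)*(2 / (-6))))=-28 / 9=-3.11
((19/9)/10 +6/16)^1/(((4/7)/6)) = 1477/240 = 6.15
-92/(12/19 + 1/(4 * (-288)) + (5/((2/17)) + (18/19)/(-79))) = -2.13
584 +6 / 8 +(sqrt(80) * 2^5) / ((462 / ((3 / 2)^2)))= 48 * sqrt(5) / 77 +2339 / 4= 586.14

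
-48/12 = -4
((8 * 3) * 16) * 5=1920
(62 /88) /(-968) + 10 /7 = 425703 /298144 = 1.43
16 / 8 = 2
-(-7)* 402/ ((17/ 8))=22512/ 17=1324.24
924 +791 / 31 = 29435 / 31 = 949.52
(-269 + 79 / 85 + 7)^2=492440481 / 7225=68157.85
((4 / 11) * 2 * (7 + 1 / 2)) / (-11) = -60 / 121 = -0.50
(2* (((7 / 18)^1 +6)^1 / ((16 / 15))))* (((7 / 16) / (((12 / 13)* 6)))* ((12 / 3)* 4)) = 52325 / 3456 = 15.14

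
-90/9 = -10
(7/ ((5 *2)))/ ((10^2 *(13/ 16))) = 14/ 1625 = 0.01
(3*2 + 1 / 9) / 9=55 / 81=0.68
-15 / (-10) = 3 / 2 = 1.50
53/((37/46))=2438/37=65.89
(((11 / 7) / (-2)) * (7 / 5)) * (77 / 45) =-847 / 450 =-1.88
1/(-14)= -1/14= -0.07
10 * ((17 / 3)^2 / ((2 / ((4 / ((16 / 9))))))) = 1445 / 4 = 361.25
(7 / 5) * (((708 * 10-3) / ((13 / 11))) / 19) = 544929 / 1235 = 441.24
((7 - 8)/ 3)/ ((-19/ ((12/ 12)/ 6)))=1/ 342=0.00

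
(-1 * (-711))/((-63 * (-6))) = 79/42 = 1.88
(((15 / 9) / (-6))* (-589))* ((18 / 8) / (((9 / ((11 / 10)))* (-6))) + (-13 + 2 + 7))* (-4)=571919 / 216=2647.77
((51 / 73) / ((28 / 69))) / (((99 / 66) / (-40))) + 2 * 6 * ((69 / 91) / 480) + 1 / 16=-24355111 / 531440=-45.83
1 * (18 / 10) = 9 / 5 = 1.80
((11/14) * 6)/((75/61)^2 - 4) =-122793/64813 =-1.89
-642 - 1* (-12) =-630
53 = 53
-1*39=-39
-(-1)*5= 5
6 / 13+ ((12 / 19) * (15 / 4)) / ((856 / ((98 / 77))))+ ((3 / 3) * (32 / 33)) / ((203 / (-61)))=122993831 / 708191484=0.17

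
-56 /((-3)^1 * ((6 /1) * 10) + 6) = 28 /87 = 0.32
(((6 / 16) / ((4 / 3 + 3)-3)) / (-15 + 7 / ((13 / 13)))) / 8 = -9 / 2048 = -0.00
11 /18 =0.61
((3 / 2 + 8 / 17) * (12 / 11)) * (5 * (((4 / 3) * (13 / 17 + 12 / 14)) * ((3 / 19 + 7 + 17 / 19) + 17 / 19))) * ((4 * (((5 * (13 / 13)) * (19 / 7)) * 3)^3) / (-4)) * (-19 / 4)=29934133537500 / 448987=66670379.18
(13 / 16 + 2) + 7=157 / 16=9.81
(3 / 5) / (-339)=-0.00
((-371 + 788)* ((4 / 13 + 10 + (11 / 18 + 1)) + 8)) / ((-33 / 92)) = -29802434 / 1287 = -23156.51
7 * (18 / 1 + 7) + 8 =183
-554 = -554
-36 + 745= 709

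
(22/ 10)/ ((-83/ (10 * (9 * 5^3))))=-24750/ 83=-298.19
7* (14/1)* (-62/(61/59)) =-358484/61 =-5876.79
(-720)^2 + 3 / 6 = 1036801 / 2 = 518400.50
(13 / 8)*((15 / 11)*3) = 585 / 88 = 6.65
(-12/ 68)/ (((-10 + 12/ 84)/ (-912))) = -6384/ 391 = -16.33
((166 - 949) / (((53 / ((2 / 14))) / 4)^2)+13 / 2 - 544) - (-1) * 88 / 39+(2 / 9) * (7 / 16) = -68955690185 / 128831976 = -535.24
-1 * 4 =-4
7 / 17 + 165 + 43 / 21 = 59783 / 357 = 167.46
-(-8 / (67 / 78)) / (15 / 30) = 1248 / 67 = 18.63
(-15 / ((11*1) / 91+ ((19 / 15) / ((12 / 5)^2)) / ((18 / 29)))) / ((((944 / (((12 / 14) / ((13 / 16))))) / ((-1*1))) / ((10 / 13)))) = 6998400 / 257896847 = 0.03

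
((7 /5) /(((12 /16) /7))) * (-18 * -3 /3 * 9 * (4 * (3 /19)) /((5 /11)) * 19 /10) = 5588.35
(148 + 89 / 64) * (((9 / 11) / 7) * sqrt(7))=86049 * sqrt(7) / 4928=46.20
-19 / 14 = -1.36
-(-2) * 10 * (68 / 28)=340 / 7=48.57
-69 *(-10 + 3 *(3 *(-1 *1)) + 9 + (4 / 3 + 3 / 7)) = 3979 / 7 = 568.43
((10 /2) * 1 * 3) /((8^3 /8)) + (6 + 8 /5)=2507 /320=7.83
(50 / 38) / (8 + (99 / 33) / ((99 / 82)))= 825 / 6574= 0.13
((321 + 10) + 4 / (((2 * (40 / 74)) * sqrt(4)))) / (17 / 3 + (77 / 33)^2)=59913 / 2000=29.96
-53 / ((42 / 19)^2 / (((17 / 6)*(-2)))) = 325261 / 5292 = 61.46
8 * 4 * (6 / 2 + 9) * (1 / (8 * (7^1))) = 6.86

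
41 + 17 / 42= 1739 / 42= 41.40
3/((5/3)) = 1.80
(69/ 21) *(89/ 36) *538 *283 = 1236761.66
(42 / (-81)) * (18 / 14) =-0.67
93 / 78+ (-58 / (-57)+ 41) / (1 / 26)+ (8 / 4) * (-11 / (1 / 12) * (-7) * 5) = 15314467 / 1482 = 10333.65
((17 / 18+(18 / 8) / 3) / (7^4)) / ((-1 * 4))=-61 / 345744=-0.00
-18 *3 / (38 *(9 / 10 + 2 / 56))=-3780 / 2489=-1.52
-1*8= -8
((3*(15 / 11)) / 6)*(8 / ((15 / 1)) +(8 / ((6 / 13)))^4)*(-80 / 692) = -365582960 / 51381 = -7115.14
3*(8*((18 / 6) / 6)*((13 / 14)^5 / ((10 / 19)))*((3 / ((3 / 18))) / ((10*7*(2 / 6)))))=571419927 / 47059600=12.14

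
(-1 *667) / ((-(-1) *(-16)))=667 / 16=41.69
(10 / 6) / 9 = 5 / 27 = 0.19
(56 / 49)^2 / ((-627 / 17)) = -1088 / 30723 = -0.04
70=70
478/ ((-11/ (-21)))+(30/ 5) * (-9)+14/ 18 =85073/ 99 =859.32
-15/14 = -1.07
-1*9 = -9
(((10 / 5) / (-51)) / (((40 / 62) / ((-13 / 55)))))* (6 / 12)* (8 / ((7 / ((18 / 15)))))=1612 / 163625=0.01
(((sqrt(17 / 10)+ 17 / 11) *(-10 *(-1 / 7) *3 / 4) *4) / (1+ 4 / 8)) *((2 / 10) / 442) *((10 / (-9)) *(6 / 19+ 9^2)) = -10300 / 57057 - 1030 *sqrt(170) / 88179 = -0.33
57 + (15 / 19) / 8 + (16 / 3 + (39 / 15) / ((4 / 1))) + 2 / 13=1874311 / 29640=63.24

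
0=0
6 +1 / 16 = 97 / 16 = 6.06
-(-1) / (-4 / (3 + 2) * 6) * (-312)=65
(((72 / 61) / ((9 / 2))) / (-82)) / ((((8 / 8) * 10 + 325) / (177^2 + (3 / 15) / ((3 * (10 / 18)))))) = -0.30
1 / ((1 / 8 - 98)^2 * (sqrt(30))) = 32 * sqrt(30) / 9196335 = 0.00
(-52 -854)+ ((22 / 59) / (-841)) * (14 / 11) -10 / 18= -404841673 / 446571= -906.56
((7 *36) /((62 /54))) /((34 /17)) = 3402 /31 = 109.74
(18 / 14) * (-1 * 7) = -9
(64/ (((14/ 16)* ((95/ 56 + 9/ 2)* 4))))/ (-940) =-256/ 81545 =-0.00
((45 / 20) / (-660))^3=-27 / 681472000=-0.00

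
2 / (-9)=-2 / 9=-0.22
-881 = -881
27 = 27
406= 406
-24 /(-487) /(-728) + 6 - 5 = 44314 /44317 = 1.00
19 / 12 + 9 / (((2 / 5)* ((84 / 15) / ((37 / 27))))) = 397 / 56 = 7.09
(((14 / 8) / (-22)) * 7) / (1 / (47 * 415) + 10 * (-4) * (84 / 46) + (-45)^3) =21982135 / 3600327302176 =0.00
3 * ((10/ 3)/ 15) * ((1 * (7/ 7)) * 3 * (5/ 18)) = 5/ 9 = 0.56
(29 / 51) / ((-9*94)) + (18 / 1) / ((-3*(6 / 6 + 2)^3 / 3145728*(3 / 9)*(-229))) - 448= 8709.87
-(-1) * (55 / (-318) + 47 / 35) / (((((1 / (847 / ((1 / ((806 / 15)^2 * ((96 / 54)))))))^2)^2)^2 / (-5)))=-33566349791447714625111134492737217542933074967011341120560008781268507857050927104 / 44957002262488207855224609375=-746632295353358782486769100000000000000000000000000000.00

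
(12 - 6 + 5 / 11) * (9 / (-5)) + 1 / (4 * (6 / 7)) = -14951 / 1320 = -11.33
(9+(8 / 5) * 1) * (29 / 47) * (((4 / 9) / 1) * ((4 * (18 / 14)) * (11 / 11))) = 24592 / 1645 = 14.95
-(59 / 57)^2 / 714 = -3481 / 2319786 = -0.00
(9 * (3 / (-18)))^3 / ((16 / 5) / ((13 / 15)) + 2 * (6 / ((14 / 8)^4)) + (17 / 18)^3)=-614365479 / 1058382557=-0.58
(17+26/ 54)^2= 222784/ 729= 305.60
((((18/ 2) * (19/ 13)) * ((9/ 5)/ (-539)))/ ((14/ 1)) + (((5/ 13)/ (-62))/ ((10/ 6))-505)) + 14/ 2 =-3786144462/ 7602595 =-498.01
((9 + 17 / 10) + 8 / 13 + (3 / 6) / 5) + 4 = 1002 / 65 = 15.42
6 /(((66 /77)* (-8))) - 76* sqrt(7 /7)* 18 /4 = -2743 /8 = -342.88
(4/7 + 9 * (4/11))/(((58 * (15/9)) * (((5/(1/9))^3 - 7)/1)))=222/508666235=0.00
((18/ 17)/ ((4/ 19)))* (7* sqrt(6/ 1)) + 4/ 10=2/ 5 + 1197* sqrt(6)/ 34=86.64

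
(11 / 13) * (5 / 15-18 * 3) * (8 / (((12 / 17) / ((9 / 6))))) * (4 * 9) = -361284 / 13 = -27791.08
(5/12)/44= 5/528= 0.01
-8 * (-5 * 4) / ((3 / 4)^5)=163840 / 243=674.24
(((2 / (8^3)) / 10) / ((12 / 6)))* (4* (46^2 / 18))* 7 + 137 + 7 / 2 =812983 / 5760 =141.14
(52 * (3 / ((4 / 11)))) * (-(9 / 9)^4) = -429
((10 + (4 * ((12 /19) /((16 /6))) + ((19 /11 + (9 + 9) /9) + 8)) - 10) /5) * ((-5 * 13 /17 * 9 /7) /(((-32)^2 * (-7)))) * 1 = 309933 /178275328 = 0.00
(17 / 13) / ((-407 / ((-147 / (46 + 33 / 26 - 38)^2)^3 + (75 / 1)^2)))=-18719181338009839209 / 1036668773623528331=-18.06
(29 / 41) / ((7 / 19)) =551 / 287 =1.92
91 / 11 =8.27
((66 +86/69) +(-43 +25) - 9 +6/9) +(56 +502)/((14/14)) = 13775/23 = 598.91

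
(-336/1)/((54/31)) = -1736/9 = -192.89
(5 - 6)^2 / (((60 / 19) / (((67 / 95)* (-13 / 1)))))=-871 / 300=-2.90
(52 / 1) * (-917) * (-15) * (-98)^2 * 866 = 5948863196640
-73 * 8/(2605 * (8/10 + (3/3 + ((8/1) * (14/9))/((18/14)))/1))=-47304/2422129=-0.02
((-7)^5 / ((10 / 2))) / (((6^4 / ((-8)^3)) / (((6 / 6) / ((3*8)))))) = 67228 / 1215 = 55.33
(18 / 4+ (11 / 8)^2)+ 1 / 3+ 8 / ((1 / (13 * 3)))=61195 / 192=318.72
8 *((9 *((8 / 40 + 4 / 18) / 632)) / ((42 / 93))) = 589 / 5530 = 0.11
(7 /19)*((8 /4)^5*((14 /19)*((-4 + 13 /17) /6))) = -86240 /18411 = -4.68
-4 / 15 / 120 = -1 / 450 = -0.00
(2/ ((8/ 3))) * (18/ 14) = 27/ 28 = 0.96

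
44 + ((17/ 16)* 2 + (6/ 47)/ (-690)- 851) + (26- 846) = -70259603/ 43240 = -1624.88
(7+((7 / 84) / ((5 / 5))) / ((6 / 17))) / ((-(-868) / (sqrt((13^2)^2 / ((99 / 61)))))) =88049 * sqrt(671) / 2062368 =1.11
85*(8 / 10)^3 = 43.52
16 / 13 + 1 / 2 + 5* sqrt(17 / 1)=45 / 26 + 5* sqrt(17)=22.35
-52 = -52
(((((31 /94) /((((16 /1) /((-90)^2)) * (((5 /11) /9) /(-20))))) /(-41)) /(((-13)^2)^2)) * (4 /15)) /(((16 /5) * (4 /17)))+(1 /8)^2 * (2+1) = 235544691 /3522371008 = 0.07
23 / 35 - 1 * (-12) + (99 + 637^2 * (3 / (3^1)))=14205823 / 35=405880.66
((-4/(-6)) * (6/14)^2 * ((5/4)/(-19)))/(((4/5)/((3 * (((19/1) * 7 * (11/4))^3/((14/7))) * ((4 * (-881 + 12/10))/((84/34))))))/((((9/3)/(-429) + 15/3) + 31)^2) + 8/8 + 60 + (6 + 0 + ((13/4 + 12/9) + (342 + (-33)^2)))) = -0.00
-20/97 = -0.21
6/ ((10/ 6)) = 18/ 5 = 3.60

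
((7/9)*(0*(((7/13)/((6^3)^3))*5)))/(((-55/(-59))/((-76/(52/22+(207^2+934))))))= 0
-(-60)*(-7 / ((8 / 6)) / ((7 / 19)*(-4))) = 855 / 4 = 213.75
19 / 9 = 2.11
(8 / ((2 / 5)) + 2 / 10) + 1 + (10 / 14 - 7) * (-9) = 77.77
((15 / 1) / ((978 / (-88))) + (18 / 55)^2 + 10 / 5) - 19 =-8994963 / 493075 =-18.24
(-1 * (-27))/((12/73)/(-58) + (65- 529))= -57159/982294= -0.06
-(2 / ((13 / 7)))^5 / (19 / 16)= -8605184 / 7054567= -1.22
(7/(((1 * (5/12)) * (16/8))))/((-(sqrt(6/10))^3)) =-14 * sqrt(15)/3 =-18.07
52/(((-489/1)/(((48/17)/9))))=-832/24939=-0.03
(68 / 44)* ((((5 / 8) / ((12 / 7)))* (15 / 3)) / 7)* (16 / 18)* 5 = 2125 / 1188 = 1.79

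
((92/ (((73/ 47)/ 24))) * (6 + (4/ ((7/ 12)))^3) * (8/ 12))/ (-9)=-34584.17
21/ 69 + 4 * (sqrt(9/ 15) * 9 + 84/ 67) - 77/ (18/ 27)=-339577/ 3082 + 36 * sqrt(15)/ 5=-82.30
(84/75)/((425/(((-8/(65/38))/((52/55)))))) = -23408/1795625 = -0.01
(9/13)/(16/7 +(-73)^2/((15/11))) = 945/5337449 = 0.00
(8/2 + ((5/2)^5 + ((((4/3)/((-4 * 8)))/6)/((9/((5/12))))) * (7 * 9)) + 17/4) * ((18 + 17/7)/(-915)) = -26164853/11067840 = -2.36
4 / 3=1.33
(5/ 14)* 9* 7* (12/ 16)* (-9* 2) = -1215/ 4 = -303.75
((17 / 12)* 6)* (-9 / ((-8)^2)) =-1.20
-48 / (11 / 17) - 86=-1762 / 11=-160.18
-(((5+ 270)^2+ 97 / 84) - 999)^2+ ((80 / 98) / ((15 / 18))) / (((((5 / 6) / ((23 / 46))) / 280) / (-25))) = -39296390510161 / 7056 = -5569216342.14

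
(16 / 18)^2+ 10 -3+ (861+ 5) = 70777 / 81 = 873.79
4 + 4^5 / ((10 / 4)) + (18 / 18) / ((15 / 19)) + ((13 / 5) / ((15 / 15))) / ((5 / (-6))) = 30881 / 75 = 411.75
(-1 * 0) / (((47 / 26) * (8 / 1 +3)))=0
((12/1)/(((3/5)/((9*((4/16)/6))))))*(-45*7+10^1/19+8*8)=-1878.55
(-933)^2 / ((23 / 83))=72250587 / 23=3141329.87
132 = 132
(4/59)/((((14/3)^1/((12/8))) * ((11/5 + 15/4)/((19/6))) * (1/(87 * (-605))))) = -30001950/49147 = -610.45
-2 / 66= -1 / 33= -0.03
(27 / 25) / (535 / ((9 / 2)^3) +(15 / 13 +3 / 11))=2814669 / 19018900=0.15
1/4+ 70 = 281/4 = 70.25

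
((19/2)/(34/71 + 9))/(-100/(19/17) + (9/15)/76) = -256310/22879981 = -0.01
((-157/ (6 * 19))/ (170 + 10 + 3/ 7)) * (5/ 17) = -0.00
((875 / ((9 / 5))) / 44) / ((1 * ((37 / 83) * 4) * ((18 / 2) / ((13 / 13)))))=363125 / 527472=0.69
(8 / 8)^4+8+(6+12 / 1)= 27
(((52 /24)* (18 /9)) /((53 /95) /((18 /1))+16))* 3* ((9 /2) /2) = 100035 /54826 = 1.82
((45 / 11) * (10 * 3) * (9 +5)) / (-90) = -210 / 11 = -19.09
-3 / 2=-1.50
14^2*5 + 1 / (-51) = 49979 / 51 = 979.98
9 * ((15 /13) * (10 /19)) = 1350 /247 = 5.47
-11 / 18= -0.61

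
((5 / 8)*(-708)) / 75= -59 / 10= -5.90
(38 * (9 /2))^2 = 29241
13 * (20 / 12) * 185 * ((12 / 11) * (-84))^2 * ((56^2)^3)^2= 3873835891476830111216644915200 / 121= 32015172656833306704269790000.00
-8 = -8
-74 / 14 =-37 / 7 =-5.29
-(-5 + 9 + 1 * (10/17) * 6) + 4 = -60/17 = -3.53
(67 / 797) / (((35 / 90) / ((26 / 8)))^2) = 917163 / 156212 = 5.87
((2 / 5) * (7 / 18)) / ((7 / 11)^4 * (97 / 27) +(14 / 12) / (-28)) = 2459688 / 8657035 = 0.28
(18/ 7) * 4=72/ 7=10.29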